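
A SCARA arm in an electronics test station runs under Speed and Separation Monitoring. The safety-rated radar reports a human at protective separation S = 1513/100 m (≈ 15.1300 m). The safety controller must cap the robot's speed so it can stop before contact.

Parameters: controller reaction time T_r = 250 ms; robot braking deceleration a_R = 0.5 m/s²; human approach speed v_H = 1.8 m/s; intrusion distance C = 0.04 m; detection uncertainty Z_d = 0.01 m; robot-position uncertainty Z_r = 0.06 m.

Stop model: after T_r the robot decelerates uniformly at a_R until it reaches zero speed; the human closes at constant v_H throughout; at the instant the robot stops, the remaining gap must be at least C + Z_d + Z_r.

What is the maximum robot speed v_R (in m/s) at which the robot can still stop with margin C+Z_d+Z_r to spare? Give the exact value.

collect terms ⇒ (1)·v_R² + (77/20)·v_R + (-1457/100) = 0
  disc = (77/20)² − 4·(1)·(-1457/100) = 29241/400 ; √disc = 171/20
  v_R = (−(77/20) + 171/20) / (2·(1)) = 47/20 m/s
check:
braking lasts T_s = (47/20)/(1/2) = 4.7000 s
robot in T_r: 2.3500·0.2500 = 0.5875 m
robot covers 2.3500·4.7000 − ½·0.5000·4.7000² = 5.5225 m while stopping
human over T_r+T_s: 1.8000·(0.2500+4.7000) = 8.9100 m
C+Z_d+Z_r = 0.0400+0.0100+0.0600 = 0.1100 m
sum ≈ 0.5875+5.5225+8.9100+0.1100 ≈ 15.1300 m = S ✓

v_R_max = 47/20 m/s = 2.3500 m/s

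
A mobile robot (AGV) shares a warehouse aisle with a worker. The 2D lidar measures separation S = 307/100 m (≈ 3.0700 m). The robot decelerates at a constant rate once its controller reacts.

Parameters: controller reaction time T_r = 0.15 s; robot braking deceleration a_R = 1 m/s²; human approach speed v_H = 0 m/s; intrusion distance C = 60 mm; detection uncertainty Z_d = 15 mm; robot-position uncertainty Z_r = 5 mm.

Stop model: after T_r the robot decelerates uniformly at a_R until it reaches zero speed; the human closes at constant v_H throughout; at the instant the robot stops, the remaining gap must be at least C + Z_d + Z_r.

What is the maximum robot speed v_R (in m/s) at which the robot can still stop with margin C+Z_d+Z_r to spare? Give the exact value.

v_R_max = 23/10 m/s = 2.3000 m/s

collect terms ⇒ (1/2)·v_R² + (3/20)·v_R + (-299/100) = 0
  disc = (3/20)² − 4·(1/2)·(-299/100) = 2401/400 ; √disc = 49/20
  v_R = (−(3/20) + 49/20) / (2·(1/2)) = 23/10 m/s
check:
T_s = v_R/a_R = (23/10)/1 = 2.3000 s
robot covers v_R·T_r = 2.3000·0.1500 = 0.3450 m before braking
robot covers 2.3000·2.3000 − ½·1.0000·2.3000² = 2.6450 m while stopping
human closes 0.0000·2.4500 = 0.0000 m
residual clearance needed = 0.0600+0.0150+0.0050 = 0.0800 m
sum ≈ 0.3450+2.6450+0.0000+0.0800 ≈ 3.0700 m = S ✓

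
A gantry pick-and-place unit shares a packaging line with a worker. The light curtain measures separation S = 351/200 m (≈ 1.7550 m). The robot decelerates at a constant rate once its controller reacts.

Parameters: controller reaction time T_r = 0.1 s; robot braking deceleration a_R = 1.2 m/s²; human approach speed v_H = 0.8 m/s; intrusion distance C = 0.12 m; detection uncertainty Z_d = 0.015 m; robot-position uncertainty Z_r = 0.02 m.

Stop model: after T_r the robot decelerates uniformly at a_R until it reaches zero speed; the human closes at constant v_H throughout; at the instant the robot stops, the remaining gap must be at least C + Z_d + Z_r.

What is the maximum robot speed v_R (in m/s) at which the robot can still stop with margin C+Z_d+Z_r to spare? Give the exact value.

collect terms ⇒ (5/12)·v_R² + (23/30)·v_R + (-38/25) = 0
  disc = (23/30)² − 4·(5/12)·(-38/25) = 2809/900 ; √disc = 53/30
  v_R = (−(23/30) + 53/30) / (2·(5/12)) = 6/5 m/s
check:
T_s = v_R/a_R = (6/5)/(6/5) = 1.0000 s
robot covers v_R·T_r = 1.2000·0.1000 = 0.1200 m before braking
robot covers 1.2000·1.0000 − ½·1.2000·1.0000² = 0.6000 m while stopping
human closes 0.8000·1.1000 = 0.8800 m
margins: 0.1200+0.0150+0.0200 = 0.1550 m
sum ≈ 0.1200+0.6000+0.8800+0.1550 ≈ 1.7550 m = S ✓

v_R_max = 6/5 m/s = 1.2000 m/s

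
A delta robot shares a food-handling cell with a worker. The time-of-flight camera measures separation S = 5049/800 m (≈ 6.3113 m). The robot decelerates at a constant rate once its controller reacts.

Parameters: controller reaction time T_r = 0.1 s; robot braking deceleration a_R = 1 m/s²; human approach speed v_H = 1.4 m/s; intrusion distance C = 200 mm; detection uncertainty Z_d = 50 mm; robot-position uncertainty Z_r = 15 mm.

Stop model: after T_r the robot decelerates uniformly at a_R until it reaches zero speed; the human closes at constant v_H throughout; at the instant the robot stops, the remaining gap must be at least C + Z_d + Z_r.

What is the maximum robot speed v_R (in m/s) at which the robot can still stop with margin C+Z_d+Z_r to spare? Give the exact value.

v_R_max = 9/4 m/s = 2.2500 m/s

quadratic (1/2)·v² + (3/2)·v + (-189/32) = 0
  disc = (3/2)² − 4·(1/2)·(-189/32) = 225/16 ; √disc = 15/4
  v_R = (−(3/2) + 15/4) / (2·(1/2)) = 9/4 m/s
check:
T_s = v_R/a_R = (9/4)/1 = 2.2500 s
robot covers v_R·T_r = 2.2500·0.1000 = 0.2250 m before braking
robot covers 2.2500·2.2500 − ½·1.0000·2.2500² = 2.5312 m while stopping
human closes 1.4000·2.3500 = 3.2900 m
C+Z_d+Z_r = 0.2000+0.0500+0.0150 = 0.2650 m
sum ≈ 0.2250+2.5312+3.2900+0.2650 ≈ 6.3113 m = S ✓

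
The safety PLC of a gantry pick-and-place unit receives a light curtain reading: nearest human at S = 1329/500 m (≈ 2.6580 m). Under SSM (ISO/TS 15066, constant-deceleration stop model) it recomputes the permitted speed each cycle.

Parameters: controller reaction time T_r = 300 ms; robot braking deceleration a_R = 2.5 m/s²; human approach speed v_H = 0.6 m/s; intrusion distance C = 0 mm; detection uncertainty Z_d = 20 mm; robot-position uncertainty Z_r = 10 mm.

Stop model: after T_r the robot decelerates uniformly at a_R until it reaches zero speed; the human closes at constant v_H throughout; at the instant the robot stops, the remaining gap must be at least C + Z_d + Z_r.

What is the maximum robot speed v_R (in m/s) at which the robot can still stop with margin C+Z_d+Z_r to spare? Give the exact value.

v_R_max = 12/5 m/s = 2.4000 m/s

at the boundary: (1/5)·v² + (27/50)·v + (-306/125) = 0
  disc = (27/50)² − 4·(1/5)·(-306/125) = 9/4 ; √disc = 3/2
  v_R = (−(27/50) + 3/2) / (2·(1/5)) = 12/5 m/s
check:
braking lasts T_s = (12/5)/(5/2) = 0.9600 s
reaction-phase robot travel = 2.4000·0.3000 = 0.7200 m
braking distance = 2.4000²/(2·2.5000) = 1.1520 m
human closes 0.6000·1.2600 = 0.7560 m
margins: 0.0000+0.0200+0.0100 = 0.0300 m
sum ≈ 0.7200+1.1520+0.7560+0.0300 ≈ 2.6580 m = S ✓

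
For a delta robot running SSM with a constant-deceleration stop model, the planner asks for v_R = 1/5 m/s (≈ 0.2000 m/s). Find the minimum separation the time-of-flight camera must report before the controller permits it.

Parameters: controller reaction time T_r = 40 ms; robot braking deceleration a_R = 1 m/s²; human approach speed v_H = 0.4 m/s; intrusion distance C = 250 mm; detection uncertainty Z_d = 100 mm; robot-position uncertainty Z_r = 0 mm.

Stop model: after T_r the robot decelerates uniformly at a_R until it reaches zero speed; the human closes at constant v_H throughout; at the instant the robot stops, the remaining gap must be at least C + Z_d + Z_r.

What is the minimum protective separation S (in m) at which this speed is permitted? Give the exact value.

S_min = 237/500 m = 0.4740 m

stop time T_s = (1/5)/1 = 0.2000 s
robot in T_r: 0.2000·0.0400 = 0.0080 m
braking distance = 0.2000²/(2·1.0000) = 0.0200 m
human over T_r+T_s: 0.4000·(0.0400+0.2000) = 0.0960 m
margins: 0.2500+0.1000+0.0000 = 0.3500 m
S_min ≈ 0.0080+0.0200+0.0960+0.3500  ⇒  S_min = 237/500 m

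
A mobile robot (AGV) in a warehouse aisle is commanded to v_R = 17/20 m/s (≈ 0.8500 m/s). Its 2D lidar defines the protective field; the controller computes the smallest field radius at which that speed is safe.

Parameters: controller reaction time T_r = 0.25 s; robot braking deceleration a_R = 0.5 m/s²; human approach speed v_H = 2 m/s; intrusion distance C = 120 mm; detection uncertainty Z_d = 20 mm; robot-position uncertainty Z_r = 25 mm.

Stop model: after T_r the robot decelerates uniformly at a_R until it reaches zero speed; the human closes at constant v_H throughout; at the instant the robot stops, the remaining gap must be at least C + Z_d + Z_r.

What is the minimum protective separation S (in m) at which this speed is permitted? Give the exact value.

braking lasts T_s = (17/20)/(1/2) = 1.7000 s
reaction-phase robot travel = 0.8500·0.2500 = 0.2125 m
braking distance = 0.8500²/(2·0.5000) = 0.7225 m
person approaches 2.0000·(0.2500+1.7000) = 3.9000 m
residual clearance needed = 0.1200+0.0200+0.0250 = 0.1650 m
S_min ≈ 0.2125+0.7225+3.9000+0.1650  ⇒  S_min = 5 m

S_min = 5 m = 5.0000 m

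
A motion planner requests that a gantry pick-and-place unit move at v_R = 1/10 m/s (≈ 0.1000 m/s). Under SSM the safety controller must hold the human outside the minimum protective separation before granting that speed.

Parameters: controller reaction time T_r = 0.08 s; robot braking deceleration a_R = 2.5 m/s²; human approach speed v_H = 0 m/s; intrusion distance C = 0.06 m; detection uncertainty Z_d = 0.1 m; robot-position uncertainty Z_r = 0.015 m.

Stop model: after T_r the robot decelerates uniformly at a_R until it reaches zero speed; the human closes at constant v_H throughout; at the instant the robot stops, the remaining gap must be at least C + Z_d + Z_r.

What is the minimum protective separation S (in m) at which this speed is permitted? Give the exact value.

S_min = 37/200 m = 0.1850 m

braking lasts T_s = (1/10)/(5/2) = 0.0400 s
robot covers v_R·T_r = 0.1000·0.0800 = 0.0080 m before braking
braking distance = 0.1000²/(2·2.5000) = 0.0020 m
human over T_r+T_s: 0.0000·(0.0800+0.0400) = 0.0000 m
residual clearance needed = 0.0600+0.1000+0.0150 = 0.1750 m
S_min ≈ 0.0080+0.0020+0.0000+0.1750  ⇒  S_min = 37/200 m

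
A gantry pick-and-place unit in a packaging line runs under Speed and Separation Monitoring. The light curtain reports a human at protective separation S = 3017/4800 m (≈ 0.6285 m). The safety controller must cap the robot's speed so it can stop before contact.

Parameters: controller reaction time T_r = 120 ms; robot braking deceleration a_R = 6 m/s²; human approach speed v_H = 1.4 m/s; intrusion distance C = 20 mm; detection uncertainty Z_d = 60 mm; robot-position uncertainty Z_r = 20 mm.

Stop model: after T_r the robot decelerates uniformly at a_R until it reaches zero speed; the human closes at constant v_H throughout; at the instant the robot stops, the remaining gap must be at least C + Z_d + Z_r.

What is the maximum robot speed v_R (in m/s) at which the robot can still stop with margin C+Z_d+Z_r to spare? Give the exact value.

v_R_max = 17/20 m/s = 0.8500 m/s

quadratic (1/12)·v² + (53/150)·v + (-8653/24000) = 0
  disc = (53/150)² − 4·(1/12)·(-8653/24000) = 9801/40000 ; √disc = 99/200
  v_R = (−(53/150) + 99/200) / (2·(1/12)) = 17/20 m/s
check:
braking lasts T_s = (17/20)/6 = 0.1417 s
robot in T_r: 0.8500·0.1200 = 0.1020 m
robot under decel: 0.8500²/(2·6.0000) = 0.0602 m
human closes 1.4000·0.2617 = 0.3663 m
C+Z_d+Z_r = 0.0200+0.0600+0.0200 = 0.1000 m
sum ≈ 0.1020+0.0602+0.3663+0.1000 ≈ 0.6285 m = S ✓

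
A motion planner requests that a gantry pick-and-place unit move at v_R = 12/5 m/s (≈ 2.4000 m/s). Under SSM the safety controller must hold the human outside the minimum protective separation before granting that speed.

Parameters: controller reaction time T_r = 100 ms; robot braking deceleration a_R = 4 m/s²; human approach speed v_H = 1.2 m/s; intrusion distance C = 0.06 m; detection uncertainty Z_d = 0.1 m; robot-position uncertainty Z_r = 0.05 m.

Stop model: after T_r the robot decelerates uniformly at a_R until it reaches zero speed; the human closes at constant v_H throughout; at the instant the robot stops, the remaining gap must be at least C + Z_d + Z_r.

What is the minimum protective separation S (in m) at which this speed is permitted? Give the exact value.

S_min = 201/100 m = 2.0100 m

T_s = v_R/a_R = (12/5)/4 = 0.6000 s
reaction-phase robot travel = 2.4000·0.1000 = 0.2400 m
robot covers 2.4000·0.6000 − ½·4.0000·0.6000² = 0.7200 m while stopping
human closes 1.2000·0.7000 = 0.8400 m
margins: 0.0600+0.1000+0.0500 = 0.2100 m
S_min ≈ 0.2400+0.7200+0.8400+0.2100  ⇒  S_min = 201/100 m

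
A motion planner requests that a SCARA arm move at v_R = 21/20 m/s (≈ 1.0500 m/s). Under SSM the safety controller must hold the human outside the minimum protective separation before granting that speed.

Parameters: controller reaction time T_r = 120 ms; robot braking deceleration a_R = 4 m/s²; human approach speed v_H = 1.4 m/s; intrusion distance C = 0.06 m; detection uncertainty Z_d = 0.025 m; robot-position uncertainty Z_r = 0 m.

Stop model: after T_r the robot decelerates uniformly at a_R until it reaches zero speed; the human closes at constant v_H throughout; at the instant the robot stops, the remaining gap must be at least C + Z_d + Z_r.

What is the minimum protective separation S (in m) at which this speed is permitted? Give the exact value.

T_s = v_R/a_R = (21/20)/4 = 0.2625 s
reaction-phase robot travel = 1.0500·0.1200 = 0.1260 m
robot under decel: 1.0500²/(2·4.0000) = 0.1378 m
person approaches 1.4000·(0.1200+0.2625) = 0.5355 m
margins: 0.0600+0.0250+0.0000 = 0.0850 m
S_min ≈ 0.1260+0.1378+0.5355+0.0850  ⇒  S_min = 14149/16000 m

S_min = 14149/16000 m = 0.8843 m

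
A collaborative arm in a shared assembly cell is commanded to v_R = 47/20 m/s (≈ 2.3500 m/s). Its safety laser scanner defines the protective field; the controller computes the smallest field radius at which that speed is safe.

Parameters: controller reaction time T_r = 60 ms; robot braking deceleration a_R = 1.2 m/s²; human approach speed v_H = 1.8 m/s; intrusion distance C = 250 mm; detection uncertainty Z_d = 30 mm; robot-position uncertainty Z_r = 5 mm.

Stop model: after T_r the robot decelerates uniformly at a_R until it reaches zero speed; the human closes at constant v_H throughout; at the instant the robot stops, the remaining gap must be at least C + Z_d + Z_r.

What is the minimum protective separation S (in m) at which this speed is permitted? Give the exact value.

S_min = 152641/24000 m = 6.3600 m

T_s = v_R/a_R = (47/20)/(6/5) = 1.9583 s
robot in T_r: 2.3500·0.0600 = 0.1410 m
robot under decel: 2.3500²/(2·1.2000) = 2.3010 m
person approaches 1.8000·(0.0600+1.9583) = 3.6330 m
residual clearance needed = 0.2500+0.0300+0.0050 = 0.2850 m
S_min ≈ 0.1410+2.3010+3.6330+0.2850  ⇒  S_min = 152641/24000 m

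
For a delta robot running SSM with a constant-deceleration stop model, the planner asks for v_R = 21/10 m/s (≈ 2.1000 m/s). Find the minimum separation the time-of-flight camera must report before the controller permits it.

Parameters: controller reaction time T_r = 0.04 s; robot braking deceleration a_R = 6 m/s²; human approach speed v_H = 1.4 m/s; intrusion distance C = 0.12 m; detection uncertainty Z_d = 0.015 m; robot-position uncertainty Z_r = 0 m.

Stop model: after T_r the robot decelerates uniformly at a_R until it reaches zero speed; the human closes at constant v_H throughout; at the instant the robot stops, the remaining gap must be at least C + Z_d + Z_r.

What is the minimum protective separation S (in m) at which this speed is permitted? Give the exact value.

S_min = 453/400 m = 1.1325 m

T_s = v_R/a_R = (21/10)/6 = 0.3500 s
robot covers v_R·T_r = 2.1000·0.0400 = 0.0840 m before braking
robot under decel: 2.1000²/(2·6.0000) = 0.3675 m
human closes 1.4000·0.3900 = 0.5460 m
margins: 0.1200+0.0150+0.0000 = 0.1350 m
S_min ≈ 0.0840+0.3675+0.5460+0.1350  ⇒  S_min = 453/400 m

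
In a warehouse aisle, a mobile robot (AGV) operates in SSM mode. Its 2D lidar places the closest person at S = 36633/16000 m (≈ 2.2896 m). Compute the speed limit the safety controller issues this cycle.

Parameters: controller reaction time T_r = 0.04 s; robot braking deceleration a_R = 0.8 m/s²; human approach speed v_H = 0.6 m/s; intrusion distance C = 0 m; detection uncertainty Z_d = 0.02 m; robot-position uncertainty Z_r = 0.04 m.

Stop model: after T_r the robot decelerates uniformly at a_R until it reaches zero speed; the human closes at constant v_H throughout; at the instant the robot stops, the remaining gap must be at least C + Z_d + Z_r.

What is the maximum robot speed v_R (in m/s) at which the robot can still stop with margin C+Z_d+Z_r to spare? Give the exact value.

v_R_max = 27/20 m/s = 1.3500 m/s

at the boundary: (5/8)·v² + (79/100)·v + (-35289/16000) = 0
  disc = (79/100)² − 4·(5/8)·(-35289/16000) = 982081/160000 ; √disc = 991/400
  v_R = (−(79/100) + 991/400) / (2·(5/8)) = 27/20 m/s
check:
T_s = v_R/a_R = (27/20)/(4/5) = 1.6875 s
robot covers v_R·T_r = 1.3500·0.0400 = 0.0540 m before braking
braking distance = 1.3500²/(2·0.8000) = 1.1391 m
human over T_r+T_s: 0.6000·(0.0400+1.6875) = 1.0365 m
residual clearance needed = 0.0000+0.0200+0.0400 = 0.0600 m
sum ≈ 0.0540+1.1391+1.0365+0.0600 ≈ 2.2896 m = S ✓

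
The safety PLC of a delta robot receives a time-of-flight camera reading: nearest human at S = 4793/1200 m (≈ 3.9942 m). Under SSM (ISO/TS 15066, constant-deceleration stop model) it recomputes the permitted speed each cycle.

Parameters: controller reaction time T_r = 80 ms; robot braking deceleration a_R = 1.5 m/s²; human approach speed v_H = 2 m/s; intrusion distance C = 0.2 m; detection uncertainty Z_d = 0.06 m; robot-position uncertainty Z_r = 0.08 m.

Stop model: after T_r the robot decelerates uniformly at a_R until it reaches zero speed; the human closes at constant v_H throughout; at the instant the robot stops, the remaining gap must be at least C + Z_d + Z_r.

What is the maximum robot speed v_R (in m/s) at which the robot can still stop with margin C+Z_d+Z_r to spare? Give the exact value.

at the boundary: (1/3)·v² + (106/75)·v + (-4193/1200) = 0
  disc = (106/75)² − 4·(1/3)·(-4193/1200) = 16641/2500 ; √disc = 129/50
  v_R = (−(106/75) + 129/50) / (2·(1/3)) = 7/4 m/s
check:
T_s = v_R/a_R = (7/4)/(3/2) = 1.1667 s
robot in T_r: 1.7500·0.0800 = 0.1400 m
robot covers 1.7500·1.1667 − ½·1.5000·1.1667² = 1.0208 m while stopping
human closes 2.0000·1.2467 = 2.4933 m
C+Z_d+Z_r = 0.2000+0.0600+0.0800 = 0.3400 m
sum ≈ 0.1400+1.0208+2.4933+0.3400 ≈ 3.9942 m = S ✓

v_R_max = 7/4 m/s = 1.7500 m/s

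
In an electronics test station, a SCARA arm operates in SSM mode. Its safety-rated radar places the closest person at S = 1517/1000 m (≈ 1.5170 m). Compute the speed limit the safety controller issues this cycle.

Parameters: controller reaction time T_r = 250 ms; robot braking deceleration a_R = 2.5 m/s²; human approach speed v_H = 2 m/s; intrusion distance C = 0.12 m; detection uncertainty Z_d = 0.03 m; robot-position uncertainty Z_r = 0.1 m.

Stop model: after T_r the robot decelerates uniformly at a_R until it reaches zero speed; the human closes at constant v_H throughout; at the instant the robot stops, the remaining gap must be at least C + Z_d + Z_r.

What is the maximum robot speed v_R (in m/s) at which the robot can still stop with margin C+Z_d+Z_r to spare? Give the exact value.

v_R_max = 13/20 m/s = 0.6500 m/s

collect terms ⇒ (1/5)·v_R² + (21/20)·v_R + (-767/1000) = 0
  disc = (21/20)² − 4·(1/5)·(-767/1000) = 17161/10000 ; √disc = 131/100
  v_R = (−(21/20) + 131/100) / (2·(1/5)) = 13/20 m/s
check:
T_s = v_R/a_R = (13/20)/(5/2) = 0.2600 s
robot covers v_R·T_r = 0.6500·0.2500 = 0.1625 m before braking
braking distance = 0.6500²/(2·2.5000) = 0.0845 m
human closes 2.0000·0.5100 = 1.0200 m
margins: 0.1200+0.0300+0.1000 = 0.2500 m
sum ≈ 0.1625+0.0845+1.0200+0.2500 ≈ 1.5170 m = S ✓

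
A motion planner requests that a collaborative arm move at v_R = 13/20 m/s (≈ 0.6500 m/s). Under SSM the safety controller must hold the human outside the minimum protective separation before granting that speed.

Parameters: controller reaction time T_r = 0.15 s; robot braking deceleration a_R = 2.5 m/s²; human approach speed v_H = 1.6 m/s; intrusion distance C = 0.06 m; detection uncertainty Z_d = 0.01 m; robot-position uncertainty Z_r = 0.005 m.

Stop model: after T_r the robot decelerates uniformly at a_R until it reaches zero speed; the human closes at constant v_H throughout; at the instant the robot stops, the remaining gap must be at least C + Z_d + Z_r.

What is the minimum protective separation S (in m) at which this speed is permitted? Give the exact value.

S_min = 913/1000 m = 0.9130 m

stop time T_s = (13/20)/(5/2) = 0.2600 s
robot covers v_R·T_r = 0.6500·0.1500 = 0.0975 m before braking
robot covers 0.6500·0.2600 − ½·2.5000·0.2600² = 0.0845 m while stopping
human closes 1.6000·0.4100 = 0.6560 m
margins: 0.0600+0.0100+0.0050 = 0.0750 m
S_min ≈ 0.0975+0.0845+0.6560+0.0750  ⇒  S_min = 913/1000 m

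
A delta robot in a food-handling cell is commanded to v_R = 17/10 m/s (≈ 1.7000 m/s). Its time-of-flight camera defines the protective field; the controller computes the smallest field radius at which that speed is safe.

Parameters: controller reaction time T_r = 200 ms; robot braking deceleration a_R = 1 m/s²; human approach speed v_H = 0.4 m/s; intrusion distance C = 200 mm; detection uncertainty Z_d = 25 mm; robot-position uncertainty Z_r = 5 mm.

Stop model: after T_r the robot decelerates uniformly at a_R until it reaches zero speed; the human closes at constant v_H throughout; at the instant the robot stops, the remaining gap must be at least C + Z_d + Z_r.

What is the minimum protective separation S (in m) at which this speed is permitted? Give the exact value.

S_min = 111/40 m = 2.7750 m

T_s = v_R/a_R = (17/10)/1 = 1.7000 s
reaction-phase robot travel = 1.7000·0.2000 = 0.3400 m
robot under decel: 1.7000²/(2·1.0000) = 1.4450 m
human over T_r+T_s: 0.4000·(0.2000+1.7000) = 0.7600 m
residual clearance needed = 0.2000+0.0250+0.0050 = 0.2300 m
S_min ≈ 0.3400+1.4450+0.7600+0.2300  ⇒  S_min = 111/40 m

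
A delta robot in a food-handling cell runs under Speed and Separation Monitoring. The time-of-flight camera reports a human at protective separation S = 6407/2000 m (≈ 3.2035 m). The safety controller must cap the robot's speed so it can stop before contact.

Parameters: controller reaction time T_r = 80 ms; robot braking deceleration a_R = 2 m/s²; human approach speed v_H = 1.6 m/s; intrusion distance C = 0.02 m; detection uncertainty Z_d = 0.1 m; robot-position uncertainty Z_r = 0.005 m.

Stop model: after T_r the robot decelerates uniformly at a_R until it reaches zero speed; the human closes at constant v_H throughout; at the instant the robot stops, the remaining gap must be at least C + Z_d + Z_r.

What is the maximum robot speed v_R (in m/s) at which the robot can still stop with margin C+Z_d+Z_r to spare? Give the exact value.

v_R_max = 21/10 m/s = 2.1000 m/s

quadratic (1/4)·v² + (22/25)·v + (-5901/2000) = 0
  disc = (22/25)² − 4·(1/4)·(-5901/2000) = 37249/10000 ; √disc = 193/100
  v_R = (−(22/25) + 193/100) / (2·(1/4)) = 21/10 m/s
check:
braking lasts T_s = (21/10)/2 = 1.0500 s
robot covers v_R·T_r = 2.1000·0.0800 = 0.1680 m before braking
robot under decel: 2.1000²/(2·2.0000) = 1.1025 m
human over T_r+T_s: 1.6000·(0.0800+1.0500) = 1.8080 m
C+Z_d+Z_r = 0.0200+0.1000+0.0050 = 0.1250 m
sum ≈ 0.1680+1.1025+1.8080+0.1250 ≈ 3.2035 m = S ✓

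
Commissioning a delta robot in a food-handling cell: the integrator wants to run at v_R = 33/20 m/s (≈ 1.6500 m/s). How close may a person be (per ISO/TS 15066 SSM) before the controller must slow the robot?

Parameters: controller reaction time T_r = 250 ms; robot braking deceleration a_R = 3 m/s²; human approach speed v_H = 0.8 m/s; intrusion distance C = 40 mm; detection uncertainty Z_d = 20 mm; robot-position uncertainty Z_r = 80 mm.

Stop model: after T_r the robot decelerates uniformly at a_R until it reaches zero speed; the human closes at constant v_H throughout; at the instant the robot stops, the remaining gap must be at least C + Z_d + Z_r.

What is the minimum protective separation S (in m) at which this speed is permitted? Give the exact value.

T_s = v_R/a_R = (33/20)/3 = 0.5500 s
robot in T_r: 1.6500·0.2500 = 0.4125 m
robot under decel: 1.6500²/(2·3.0000) = 0.4537 m
human closes 0.8000·0.8000 = 0.6400 m
residual clearance needed = 0.0400+0.0200+0.0800 = 0.1400 m
S_min ≈ 0.4125+0.4537+0.6400+0.1400  ⇒  S_min = 1317/800 m

S_min = 1317/800 m = 1.6462 m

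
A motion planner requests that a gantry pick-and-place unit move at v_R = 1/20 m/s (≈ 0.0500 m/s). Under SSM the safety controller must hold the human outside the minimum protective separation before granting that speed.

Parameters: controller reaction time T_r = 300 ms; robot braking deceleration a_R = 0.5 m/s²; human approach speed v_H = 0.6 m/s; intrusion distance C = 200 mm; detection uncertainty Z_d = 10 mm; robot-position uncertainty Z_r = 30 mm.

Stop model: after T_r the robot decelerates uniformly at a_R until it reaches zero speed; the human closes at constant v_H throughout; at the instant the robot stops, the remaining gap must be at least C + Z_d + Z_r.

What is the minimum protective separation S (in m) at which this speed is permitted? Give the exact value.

S_min = 199/400 m = 0.4975 m

T_s = v_R/a_R = (1/20)/(1/2) = 0.1000 s
robot in T_r: 0.0500·0.3000 = 0.0150 m
robot covers 0.0500·0.1000 − ½·0.5000·0.1000² = 0.0025 m while stopping
human over T_r+T_s: 0.6000·(0.3000+0.1000) = 0.2400 m
C+Z_d+Z_r = 0.2000+0.0100+0.0300 = 0.2400 m
S_min ≈ 0.0150+0.0025+0.2400+0.2400  ⇒  S_min = 199/400 m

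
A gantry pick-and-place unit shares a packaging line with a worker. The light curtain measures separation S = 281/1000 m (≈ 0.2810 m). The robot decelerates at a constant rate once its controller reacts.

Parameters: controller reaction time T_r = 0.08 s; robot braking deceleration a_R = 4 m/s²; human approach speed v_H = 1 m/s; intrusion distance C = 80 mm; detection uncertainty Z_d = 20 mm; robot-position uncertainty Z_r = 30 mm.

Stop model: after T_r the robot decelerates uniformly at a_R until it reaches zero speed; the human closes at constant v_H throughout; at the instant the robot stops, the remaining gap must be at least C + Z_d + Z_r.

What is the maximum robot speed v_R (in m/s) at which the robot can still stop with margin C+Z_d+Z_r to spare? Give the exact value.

at the boundary: (1/8)·v² + (33/100)·v + (-71/1000) = 0
  disc = (33/100)² − 4·(1/8)·(-71/1000) = 361/2500 ; √disc = 19/50
  v_R = (−(33/100) + 19/50) / (2·(1/8)) = 1/5 m/s
check:
T_s = v_R/a_R = (1/5)/4 = 0.0500 s
robot covers v_R·T_r = 0.2000·0.0800 = 0.0160 m before braking
robot under decel: 0.2000²/(2·4.0000) = 0.0050 m
human over T_r+T_s: 1.0000·(0.0800+0.0500) = 0.1300 m
C+Z_d+Z_r = 0.0800+0.0200+0.0300 = 0.1300 m
sum ≈ 0.0160+0.0050+0.1300+0.1300 ≈ 0.2810 m = S ✓

v_R_max = 1/5 m/s = 0.2000 m/s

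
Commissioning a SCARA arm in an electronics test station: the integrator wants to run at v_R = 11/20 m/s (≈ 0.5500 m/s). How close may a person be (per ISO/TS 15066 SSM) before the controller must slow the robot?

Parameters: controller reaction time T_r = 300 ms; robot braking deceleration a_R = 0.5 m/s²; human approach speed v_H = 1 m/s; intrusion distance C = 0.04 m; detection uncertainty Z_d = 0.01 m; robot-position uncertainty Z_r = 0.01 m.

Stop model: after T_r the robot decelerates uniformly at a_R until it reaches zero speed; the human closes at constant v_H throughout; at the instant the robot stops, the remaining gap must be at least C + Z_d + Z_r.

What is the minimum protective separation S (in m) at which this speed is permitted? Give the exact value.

stop time T_s = (11/20)/(1/2) = 1.1000 s
reaction-phase robot travel = 0.5500·0.3000 = 0.1650 m
braking distance = 0.5500²/(2·0.5000) = 0.3025 m
human closes 1.0000·1.4000 = 1.4000 m
C+Z_d+Z_r = 0.0400+0.0100+0.0100 = 0.0600 m
S_min ≈ 0.1650+0.3025+1.4000+0.0600  ⇒  S_min = 771/400 m

S_min = 771/400 m = 1.9275 m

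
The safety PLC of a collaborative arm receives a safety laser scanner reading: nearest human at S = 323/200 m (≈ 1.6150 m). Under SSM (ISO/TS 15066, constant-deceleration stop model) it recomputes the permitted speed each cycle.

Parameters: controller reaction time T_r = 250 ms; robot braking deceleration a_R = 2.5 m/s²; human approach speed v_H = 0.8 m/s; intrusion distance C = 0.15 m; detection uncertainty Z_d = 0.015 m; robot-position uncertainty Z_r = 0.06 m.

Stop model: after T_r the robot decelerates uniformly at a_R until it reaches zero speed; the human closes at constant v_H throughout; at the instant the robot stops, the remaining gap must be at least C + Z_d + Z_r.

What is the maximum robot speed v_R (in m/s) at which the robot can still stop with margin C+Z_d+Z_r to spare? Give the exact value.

v_R_max = 7/5 m/s = 1.4000 m/s

quadratic (1/5)·v² + (57/100)·v + (-119/100) = 0
  disc = (57/100)² − 4·(1/5)·(-119/100) = 12769/10000 ; √disc = 113/100
  v_R = (−(57/100) + 113/100) / (2·(1/5)) = 7/5 m/s
check:
stop time T_s = (7/5)/(5/2) = 0.5600 s
reaction-phase robot travel = 1.4000·0.2500 = 0.3500 m
robot covers 1.4000·0.5600 − ½·2.5000·0.5600² = 0.3920 m while stopping
human over T_r+T_s: 0.8000·(0.2500+0.5600) = 0.6480 m
C+Z_d+Z_r = 0.1500+0.0150+0.0600 = 0.2250 m
sum ≈ 0.3500+0.3920+0.6480+0.2250 ≈ 1.6150 m = S ✓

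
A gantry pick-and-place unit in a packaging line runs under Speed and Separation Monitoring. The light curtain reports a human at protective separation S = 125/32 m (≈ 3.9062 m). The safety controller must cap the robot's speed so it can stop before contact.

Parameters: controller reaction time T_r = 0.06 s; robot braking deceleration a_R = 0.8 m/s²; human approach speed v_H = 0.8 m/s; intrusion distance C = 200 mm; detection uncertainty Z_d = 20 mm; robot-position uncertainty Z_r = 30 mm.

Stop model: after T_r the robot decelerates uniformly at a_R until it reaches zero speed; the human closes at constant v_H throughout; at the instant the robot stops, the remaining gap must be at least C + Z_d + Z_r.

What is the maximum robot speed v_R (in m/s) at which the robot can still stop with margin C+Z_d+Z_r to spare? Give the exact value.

v_R_max = 17/10 m/s = 1.7000 m/s

quadratic (5/8)·v² + (53/50)·v + (-14433/4000) = 0
  disc = (53/50)² − 4·(5/8)·(-14433/4000) = 405769/40000 ; √disc = 637/200
  v_R = (−(53/50) + 637/200) / (2·(5/8)) = 17/10 m/s
check:
T_s = v_R/a_R = (17/10)/(4/5) = 2.1250 s
reaction-phase robot travel = 1.7000·0.0600 = 0.1020 m
robot under decel: 1.7000²/(2·0.8000) = 1.8062 m
human closes 0.8000·2.1850 = 1.7480 m
residual clearance needed = 0.2000+0.0200+0.0300 = 0.2500 m
sum ≈ 0.1020+1.8062+1.7480+0.2500 ≈ 3.9062 m = S ✓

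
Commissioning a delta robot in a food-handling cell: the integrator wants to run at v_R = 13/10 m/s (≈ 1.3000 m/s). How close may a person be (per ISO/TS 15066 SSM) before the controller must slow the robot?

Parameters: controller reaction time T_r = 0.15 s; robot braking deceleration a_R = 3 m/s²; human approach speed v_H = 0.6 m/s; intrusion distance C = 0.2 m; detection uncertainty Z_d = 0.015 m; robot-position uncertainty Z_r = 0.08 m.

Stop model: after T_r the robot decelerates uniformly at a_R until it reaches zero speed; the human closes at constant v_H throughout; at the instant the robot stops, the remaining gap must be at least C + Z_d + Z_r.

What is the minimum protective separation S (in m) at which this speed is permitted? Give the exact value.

S_min = 673/600 m = 1.1217 m

T_s = v_R/a_R = (13/10)/3 = 0.4333 s
robot covers v_R·T_r = 1.3000·0.1500 = 0.1950 m before braking
robot under decel: 1.3000²/(2·3.0000) = 0.2817 m
human closes 0.6000·0.5833 = 0.3500 m
C+Z_d+Z_r = 0.2000+0.0150+0.0800 = 0.2950 m
S_min ≈ 0.1950+0.2817+0.3500+0.2950  ⇒  S_min = 673/600 m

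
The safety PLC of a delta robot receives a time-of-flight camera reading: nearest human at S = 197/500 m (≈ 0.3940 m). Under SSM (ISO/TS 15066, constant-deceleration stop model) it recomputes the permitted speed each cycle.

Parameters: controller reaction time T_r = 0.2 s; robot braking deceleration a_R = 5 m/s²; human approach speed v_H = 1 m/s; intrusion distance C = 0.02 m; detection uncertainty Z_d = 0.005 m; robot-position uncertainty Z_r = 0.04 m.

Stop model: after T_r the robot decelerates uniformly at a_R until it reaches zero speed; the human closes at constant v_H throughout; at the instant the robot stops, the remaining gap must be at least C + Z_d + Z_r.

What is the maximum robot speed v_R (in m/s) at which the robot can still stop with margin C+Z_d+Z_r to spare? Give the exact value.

v_R_max = 3/10 m/s = 0.3000 m/s

collect terms ⇒ (1/10)·v_R² + (2/5)·v_R + (-129/1000) = 0
  disc = (2/5)² − 4·(1/10)·(-129/1000) = 529/2500 ; √disc = 23/50
  v_R = (−(2/5) + 23/50) / (2·(1/10)) = 3/10 m/s
check:
stop time T_s = (3/10)/5 = 0.0600 s
robot in T_r: 0.3000·0.2000 = 0.0600 m
robot covers 0.3000·0.0600 − ½·5.0000·0.0600² = 0.0090 m while stopping
human closes 1.0000·0.2600 = 0.2600 m
residual clearance needed = 0.0200+0.0050+0.0400 = 0.0650 m
sum ≈ 0.0600+0.0090+0.2600+0.0650 ≈ 0.3940 m = S ✓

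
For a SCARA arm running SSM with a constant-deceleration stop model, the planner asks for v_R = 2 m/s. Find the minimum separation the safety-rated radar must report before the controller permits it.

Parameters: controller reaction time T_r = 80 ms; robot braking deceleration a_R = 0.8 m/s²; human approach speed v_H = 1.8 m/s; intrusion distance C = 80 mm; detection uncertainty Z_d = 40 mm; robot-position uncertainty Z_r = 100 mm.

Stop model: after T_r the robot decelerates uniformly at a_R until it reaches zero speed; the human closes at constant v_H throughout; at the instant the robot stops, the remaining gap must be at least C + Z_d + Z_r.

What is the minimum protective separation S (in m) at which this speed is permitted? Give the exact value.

T_s = v_R/a_R = 2/(4/5) = 2.5000 s
reaction-phase robot travel = 2.0000·0.0800 = 0.1600 m
braking distance = 2.0000²/(2·0.8000) = 2.5000 m
person approaches 1.8000·(0.0800+2.5000) = 4.6440 m
C+Z_d+Z_r = 0.0800+0.0400+0.1000 = 0.2200 m
S_min ≈ 0.1600+2.5000+4.6440+0.2200  ⇒  S_min = 1881/250 m

S_min = 1881/250 m = 7.5240 m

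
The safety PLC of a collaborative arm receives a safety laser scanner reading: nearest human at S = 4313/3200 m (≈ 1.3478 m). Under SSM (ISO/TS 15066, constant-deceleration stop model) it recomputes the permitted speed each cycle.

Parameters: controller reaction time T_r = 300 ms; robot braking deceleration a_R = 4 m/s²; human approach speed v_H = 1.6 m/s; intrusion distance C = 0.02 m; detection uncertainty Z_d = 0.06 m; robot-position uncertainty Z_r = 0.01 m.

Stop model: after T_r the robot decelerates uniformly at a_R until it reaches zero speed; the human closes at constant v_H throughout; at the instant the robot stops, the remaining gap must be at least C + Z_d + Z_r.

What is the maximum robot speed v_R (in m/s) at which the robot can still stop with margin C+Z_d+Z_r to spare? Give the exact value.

collect terms ⇒ (1/8)·v_R² + (7/10)·v_R + (-2489/3200) = 0
  disc = (7/10)² − 4·(1/8)·(-2489/3200) = 225/256 ; √disc = 15/16
  v_R = (−(7/10) + 15/16) / (2·(1/8)) = 19/20 m/s
check:
braking lasts T_s = (19/20)/4 = 0.2375 s
reaction-phase robot travel = 0.9500·0.3000 = 0.2850 m
braking distance = 0.9500²/(2·4.0000) = 0.1128 m
human closes 1.6000·0.5375 = 0.8600 m
margins: 0.0200+0.0600+0.0100 = 0.0900 m
sum ≈ 0.2850+0.1128+0.8600+0.0900 ≈ 1.3478 m = S ✓

v_R_max = 19/20 m/s = 0.9500 m/s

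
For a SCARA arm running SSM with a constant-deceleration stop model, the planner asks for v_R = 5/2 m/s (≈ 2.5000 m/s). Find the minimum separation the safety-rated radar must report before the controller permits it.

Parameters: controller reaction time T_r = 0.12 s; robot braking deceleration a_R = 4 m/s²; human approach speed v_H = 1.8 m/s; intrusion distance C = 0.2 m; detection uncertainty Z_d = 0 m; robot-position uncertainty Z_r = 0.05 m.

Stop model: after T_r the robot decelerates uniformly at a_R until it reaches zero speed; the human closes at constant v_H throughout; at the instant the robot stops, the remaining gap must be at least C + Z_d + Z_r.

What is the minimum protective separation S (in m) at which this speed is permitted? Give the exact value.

S_min = 10689/4000 m = 2.6723 m

stop time T_s = (5/2)/4 = 0.6250 s
reaction-phase robot travel = 2.5000·0.1200 = 0.3000 m
robot under decel: 2.5000²/(2·4.0000) = 0.7812 m
human over T_r+T_s: 1.8000·(0.1200+0.6250) = 1.3410 m
residual clearance needed = 0.2000+0.0000+0.0500 = 0.2500 m
S_min ≈ 0.3000+0.7812+1.3410+0.2500  ⇒  S_min = 10689/4000 m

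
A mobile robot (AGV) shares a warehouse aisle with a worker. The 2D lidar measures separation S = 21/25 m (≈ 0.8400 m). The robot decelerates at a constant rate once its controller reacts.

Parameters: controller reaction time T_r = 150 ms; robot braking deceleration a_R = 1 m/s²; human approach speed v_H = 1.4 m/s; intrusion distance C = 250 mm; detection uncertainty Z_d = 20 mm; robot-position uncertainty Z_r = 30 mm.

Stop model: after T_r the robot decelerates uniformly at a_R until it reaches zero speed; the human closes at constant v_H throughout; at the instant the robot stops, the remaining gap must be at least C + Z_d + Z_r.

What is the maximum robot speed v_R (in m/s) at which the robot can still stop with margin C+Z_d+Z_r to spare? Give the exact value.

v_R_max = 1/5 m/s = 0.2000 m/s

collect terms ⇒ (1/2)·v_R² + (31/20)·v_R + (-33/100) = 0
  disc = (31/20)² − 4·(1/2)·(-33/100) = 49/16 ; √disc = 7/4
  v_R = (−(31/20) + 7/4) / (2·(1/2)) = 1/5 m/s
check:
stop time T_s = (1/5)/1 = 0.2000 s
robot in T_r: 0.2000·0.1500 = 0.0300 m
robot covers 0.2000·0.2000 − ½·1.0000·0.2000² = 0.0200 m while stopping
person approaches 1.4000·(0.1500+0.2000) = 0.4900 m
margins: 0.2500+0.0200+0.0300 = 0.3000 m
sum ≈ 0.0300+0.0200+0.4900+0.3000 ≈ 0.8400 m = S ✓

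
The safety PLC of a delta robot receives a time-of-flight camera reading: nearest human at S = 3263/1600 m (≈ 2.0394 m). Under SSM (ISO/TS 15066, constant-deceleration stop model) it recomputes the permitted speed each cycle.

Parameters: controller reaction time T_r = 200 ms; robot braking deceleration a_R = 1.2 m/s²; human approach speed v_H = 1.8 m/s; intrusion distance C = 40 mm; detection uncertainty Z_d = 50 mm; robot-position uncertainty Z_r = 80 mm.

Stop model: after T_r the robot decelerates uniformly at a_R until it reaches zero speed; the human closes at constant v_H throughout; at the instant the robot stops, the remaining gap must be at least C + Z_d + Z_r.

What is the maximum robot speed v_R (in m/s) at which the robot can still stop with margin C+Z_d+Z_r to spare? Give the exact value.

quadratic (5/12)·v² + (17/10)·v + (-483/320) = 0
  disc = (17/10)² − 4·(5/12)·(-483/320) = 8649/1600 ; √disc = 93/40
  v_R = (−(17/10) + 93/40) / (2·(5/12)) = 3/4 m/s
check:
T_s = v_R/a_R = (3/4)/(6/5) = 0.6250 s
robot in T_r: 0.7500·0.2000 = 0.1500 m
braking distance = 0.7500²/(2·1.2000) = 0.2344 m
human closes 1.8000·0.8250 = 1.4850 m
residual clearance needed = 0.0400+0.0500+0.0800 = 0.1700 m
sum ≈ 0.1500+0.2344+1.4850+0.1700 ≈ 2.0394 m = S ✓

v_R_max = 3/4 m/s = 0.7500 m/s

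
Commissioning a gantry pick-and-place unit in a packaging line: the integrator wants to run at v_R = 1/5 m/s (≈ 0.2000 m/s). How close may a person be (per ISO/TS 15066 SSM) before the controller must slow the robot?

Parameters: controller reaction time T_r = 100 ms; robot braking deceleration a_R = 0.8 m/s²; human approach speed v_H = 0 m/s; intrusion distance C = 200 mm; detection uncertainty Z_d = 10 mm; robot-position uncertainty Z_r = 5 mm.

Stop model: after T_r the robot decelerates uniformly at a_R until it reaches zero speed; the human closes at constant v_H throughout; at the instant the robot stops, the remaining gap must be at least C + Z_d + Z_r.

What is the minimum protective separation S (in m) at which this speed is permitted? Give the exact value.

S_min = 13/50 m = 0.2600 m

stop time T_s = (1/5)/(4/5) = 0.2500 s
robot covers v_R·T_r = 0.2000·0.1000 = 0.0200 m before braking
braking distance = 0.2000²/(2·0.8000) = 0.0250 m
person approaches 0.0000·(0.1000+0.2500) = 0.0000 m
residual clearance needed = 0.2000+0.0100+0.0050 = 0.2150 m
S_min ≈ 0.0200+0.0250+0.0000+0.2150  ⇒  S_min = 13/50 m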